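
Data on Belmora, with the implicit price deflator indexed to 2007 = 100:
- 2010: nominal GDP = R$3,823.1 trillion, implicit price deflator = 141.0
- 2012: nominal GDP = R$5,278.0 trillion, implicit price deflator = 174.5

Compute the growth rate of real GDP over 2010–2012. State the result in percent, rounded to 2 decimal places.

11.55%

Real GDP 2010 = 3823.1 / 1.410 = 2711.42.
Real GDP 2012 = 5278.0 / 1.745 = 3024.64.
Real growth = 3024.64 / 2711.42 − 1 = 0.1155.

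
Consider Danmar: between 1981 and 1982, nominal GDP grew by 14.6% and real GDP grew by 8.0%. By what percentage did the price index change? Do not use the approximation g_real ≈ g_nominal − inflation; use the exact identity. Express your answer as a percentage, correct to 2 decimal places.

(1 + g_nom) = (1 + g_real)(1 + π), so π = 1.1460 / 1.0800 − 1 = 0.06111.

6.11%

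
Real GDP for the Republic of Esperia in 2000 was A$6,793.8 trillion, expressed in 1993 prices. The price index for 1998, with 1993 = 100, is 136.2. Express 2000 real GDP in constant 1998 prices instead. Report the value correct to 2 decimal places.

Real GDP in 1998 prices = Real GDP in 1993 prices × (P_1998/P_1993) = 6793.8 × 1.362 = 9253.16.

A$9,253.16 trillion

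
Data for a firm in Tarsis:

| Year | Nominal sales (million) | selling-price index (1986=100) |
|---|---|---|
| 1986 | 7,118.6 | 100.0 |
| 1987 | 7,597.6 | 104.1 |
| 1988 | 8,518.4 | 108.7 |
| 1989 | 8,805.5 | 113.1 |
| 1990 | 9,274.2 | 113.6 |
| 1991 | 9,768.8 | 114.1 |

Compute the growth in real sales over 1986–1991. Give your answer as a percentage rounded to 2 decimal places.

20.27%

Real sales 1986 = 7118.6/1.000 = 7118.60.
Real sales 1991 = 9768.8/1.141 = 8561.61.
Change = 8561.61/7118.60 − 1 = 0.2027.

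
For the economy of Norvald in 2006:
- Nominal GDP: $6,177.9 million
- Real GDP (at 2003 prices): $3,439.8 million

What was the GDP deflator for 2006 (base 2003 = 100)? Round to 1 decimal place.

179.6

GDP deflator = (Nominal / Real) × 100 = 6177.9 / 3439.8 × 100 = 179.60.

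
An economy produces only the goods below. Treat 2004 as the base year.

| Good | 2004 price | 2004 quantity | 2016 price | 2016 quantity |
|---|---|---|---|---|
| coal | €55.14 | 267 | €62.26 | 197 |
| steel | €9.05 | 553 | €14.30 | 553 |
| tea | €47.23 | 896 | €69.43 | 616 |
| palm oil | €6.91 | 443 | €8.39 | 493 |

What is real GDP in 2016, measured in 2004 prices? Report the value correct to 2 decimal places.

Real GDP 2016 = Σ (p_2004 × q_2016) = 55.14·197 + 9.05·553 + 47.23·616 + 6.91·493 = 48367.54.

€48367.54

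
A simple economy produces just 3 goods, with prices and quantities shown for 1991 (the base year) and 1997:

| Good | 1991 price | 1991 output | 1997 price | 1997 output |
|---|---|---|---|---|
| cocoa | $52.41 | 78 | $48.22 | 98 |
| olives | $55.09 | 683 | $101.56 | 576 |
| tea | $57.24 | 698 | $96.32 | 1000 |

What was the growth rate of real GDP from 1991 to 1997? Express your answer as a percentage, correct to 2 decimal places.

Real GDP 1991 = Nominal GDP 1991 = 52.41·78 + 55.09·683 + 57.24·698 = 81667.97.
Real GDP 1997 (at 1991 prices) = 52.41·98 + 55.09·576 + 57.24·1000 = 94108.02.
Real growth = 94108.02/81667.97 − 1 = 0.1523.

15.23%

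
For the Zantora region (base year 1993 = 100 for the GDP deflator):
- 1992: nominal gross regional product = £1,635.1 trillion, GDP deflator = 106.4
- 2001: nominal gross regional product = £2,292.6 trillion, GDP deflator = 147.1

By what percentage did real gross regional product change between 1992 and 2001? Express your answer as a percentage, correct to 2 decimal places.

1.42%

Real gross regional product 1992 = 1635.1 / 1.064 = 1536.75.
Real gross regional product 2001 = 2292.6 / 1.471 = 1558.53.
Real growth = 1558.53 / 1536.75 − 1 = 0.0142.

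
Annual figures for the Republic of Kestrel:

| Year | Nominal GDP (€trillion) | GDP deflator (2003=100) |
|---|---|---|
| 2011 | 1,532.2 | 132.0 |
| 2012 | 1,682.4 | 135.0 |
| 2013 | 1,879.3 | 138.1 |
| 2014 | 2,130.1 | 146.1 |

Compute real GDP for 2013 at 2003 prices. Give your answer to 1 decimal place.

€1,360.8 trillion

Real GDP 2013 = 1879.3 / 1.381 = 1360.83.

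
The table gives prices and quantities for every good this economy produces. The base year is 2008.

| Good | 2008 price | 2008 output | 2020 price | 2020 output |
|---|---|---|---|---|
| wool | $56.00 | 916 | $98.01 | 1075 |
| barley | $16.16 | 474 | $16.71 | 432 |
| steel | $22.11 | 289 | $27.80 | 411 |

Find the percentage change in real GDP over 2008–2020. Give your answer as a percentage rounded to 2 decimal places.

16.72%

Real GDP 2008 = Nominal GDP 2008 = 56.00·916 + 16.16·474 + 22.11·289 = 65345.63.
Real GDP 2020 (at 2008 prices) = 56.00·1075 + 16.16·432 + 22.11·411 = 76268.33.
Real growth = 76268.33/65345.63 − 1 = 0.1672.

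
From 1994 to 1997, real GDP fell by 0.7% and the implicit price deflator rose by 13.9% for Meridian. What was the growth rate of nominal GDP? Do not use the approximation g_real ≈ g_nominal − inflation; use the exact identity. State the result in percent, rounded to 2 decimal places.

13.10%

(1 + g_nom) = (1 + g_real)(1 + π) = 0.9930 × 1.1390 = 1.13103.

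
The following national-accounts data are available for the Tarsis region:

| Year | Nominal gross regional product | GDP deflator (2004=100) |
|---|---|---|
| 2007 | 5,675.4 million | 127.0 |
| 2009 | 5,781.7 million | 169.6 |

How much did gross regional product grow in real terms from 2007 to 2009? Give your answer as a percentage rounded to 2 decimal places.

Real gross regional product 2007 = 5675.4 / 1.270 = 4468.82.
Real gross regional product 2009 = 5781.7 / 1.696 = 3409.02.
Real growth = 3409.02 / 4468.82 − 1 = -0.2372.

-23.72%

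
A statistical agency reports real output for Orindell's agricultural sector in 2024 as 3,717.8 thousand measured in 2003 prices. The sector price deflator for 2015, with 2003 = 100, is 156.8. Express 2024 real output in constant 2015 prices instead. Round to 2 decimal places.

Real output in 2015 prices = Real output in 2003 prices × (P_2015/P_2003) = 3717.8 × 1.568 = 5829.51.

5,829.51 thousand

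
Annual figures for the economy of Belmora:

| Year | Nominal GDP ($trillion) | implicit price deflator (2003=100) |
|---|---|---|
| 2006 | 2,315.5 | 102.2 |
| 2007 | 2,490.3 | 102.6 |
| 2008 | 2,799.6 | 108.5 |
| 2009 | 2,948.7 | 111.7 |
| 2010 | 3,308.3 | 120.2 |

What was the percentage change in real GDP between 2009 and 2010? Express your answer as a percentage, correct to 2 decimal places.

4.26%

Real GDP 2009 = 2948.7/1.117 = 2639.84.
Real GDP 2010 = 3308.3/1.202 = 2752.33.
Change = 2752.33/2639.84 − 1 = 0.0426.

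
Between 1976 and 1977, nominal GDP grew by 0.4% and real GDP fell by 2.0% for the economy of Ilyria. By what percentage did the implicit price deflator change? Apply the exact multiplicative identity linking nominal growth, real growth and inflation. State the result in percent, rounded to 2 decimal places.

(1 + g_nom) = (1 + g_real)(1 + π), so π = 1.0040 / 0.9800 − 1 = 0.02449.

2.45%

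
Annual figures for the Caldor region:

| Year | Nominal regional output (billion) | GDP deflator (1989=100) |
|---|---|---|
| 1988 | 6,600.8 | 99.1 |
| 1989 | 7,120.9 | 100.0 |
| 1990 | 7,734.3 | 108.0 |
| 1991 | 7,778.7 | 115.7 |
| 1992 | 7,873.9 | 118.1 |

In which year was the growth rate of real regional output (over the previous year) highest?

1989: real = 7120.9/1.000 = 7120.90; growth vs 1988 (6660.75) = 6.91%.
1990: real = 7734.3/1.080 = 7161.39; growth vs 1989 (7120.90) = 0.57%.
1991: real = 7778.7/1.157 = 6723.16; growth vs 1990 (7161.39) = -6.12%.
1992: real = 7873.9/1.181 = 6667.15; growth vs 1991 (6723.16) = -0.83%.

1989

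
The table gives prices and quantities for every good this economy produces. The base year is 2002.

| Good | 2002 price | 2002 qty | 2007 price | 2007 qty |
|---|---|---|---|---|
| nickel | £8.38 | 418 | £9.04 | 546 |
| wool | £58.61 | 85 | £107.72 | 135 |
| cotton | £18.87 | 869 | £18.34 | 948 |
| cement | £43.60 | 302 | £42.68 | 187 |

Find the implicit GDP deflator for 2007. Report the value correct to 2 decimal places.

116.39

Nominal GDP 2007 = 9.04·546 + 107.72·135 + 18.34·948 + 42.68·187 = 44845.52.
Real GDP 2007 (at 2002 prices) = 8.38·546 + 58.61·135 + 18.87·948 + 43.60·187 = 38529.79.
Deflator = Nominal/Real × 100 = 44845.52/38529.79 × 100 = 116.392.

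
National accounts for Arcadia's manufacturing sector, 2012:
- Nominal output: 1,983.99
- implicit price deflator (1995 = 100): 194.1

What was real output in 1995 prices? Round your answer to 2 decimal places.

Real output = Nominal / (implicit price deflator/100) = 1983.99 / 1.941 = 1022.15.

1,022.15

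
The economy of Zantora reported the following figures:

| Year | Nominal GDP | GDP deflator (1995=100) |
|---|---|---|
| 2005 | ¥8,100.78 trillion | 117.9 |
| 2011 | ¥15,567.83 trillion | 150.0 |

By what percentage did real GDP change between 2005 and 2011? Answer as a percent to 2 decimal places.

Real GDP 2005 = 8100.78 / 1.179 = 6870.89.
Real GDP 2011 = 15567.83 / 1.500 = 10378.55.
Real growth = 10378.55 / 6870.89 − 1 = 0.5105.

51.05%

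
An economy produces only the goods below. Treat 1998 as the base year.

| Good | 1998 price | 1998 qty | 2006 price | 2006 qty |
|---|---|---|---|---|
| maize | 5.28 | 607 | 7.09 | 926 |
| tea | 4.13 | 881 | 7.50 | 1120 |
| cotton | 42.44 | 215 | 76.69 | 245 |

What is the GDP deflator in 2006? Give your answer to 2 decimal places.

169.51

Nominal GDP 2006 = 7.09·926 + 7.50·1120 + 76.69·245 = 33754.39.
Real GDP 2006 (at 1998 prices) = 5.28·926 + 4.13·1120 + 42.44·245 = 19912.68.
Deflator = Nominal/Real × 100 = 33754.39/19912.68 × 100 = 169.512.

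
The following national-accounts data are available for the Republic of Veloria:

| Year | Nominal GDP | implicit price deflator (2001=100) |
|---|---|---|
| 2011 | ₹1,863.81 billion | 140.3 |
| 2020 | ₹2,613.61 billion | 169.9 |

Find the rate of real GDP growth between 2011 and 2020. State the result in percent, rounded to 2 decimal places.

Deflate each year: 2011 → 1863.81/1.403 = 1328.45; 2020 → 2613.61/1.699 = 1538.32.
So real GDP changed by 1538.32/1328.45 − 1 = 0.1580, i.e. 15.80%.

15.80%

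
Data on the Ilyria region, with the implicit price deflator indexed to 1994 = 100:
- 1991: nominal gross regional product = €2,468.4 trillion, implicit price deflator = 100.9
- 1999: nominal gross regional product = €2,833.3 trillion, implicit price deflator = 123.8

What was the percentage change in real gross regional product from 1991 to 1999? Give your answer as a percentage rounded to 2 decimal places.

Deflate each year: 1991 → 2468.4/1.009 = 2446.38; 1999 → 2833.3/1.238 = 2288.61.
So real gross regional product changed by 2288.61/2446.38 − 1 = -0.0645, i.e. -6.45%.

-6.45%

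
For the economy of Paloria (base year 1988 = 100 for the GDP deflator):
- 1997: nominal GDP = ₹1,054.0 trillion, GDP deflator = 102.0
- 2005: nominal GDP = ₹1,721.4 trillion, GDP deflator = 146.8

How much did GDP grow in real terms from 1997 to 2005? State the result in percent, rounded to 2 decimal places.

13.48%

Real GDP 1997 = 1054.0 / 1.020 = 1033.33.
Real GDP 2005 = 1721.4 / 1.468 = 1172.62.
Real growth = 1172.62 / 1033.33 − 1 = 0.1348.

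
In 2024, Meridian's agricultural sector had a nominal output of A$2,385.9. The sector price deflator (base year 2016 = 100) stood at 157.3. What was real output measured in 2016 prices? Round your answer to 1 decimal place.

A$1,516.8

Real output = Nominal / (sector price deflator/100) = 2385.9 / 1.573 = 1516.78.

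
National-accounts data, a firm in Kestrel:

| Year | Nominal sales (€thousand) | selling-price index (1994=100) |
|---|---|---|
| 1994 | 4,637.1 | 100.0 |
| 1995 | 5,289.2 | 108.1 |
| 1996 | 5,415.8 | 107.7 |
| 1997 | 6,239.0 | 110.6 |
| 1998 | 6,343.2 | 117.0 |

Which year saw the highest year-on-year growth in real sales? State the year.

1997

1995: real = 5289.2/1.081 = 4892.88; growth vs 1994 (4637.10) = 5.52%.
1996: real = 5415.8/1.077 = 5028.60; growth vs 1995 (4892.88) = 2.77%.
1997: real = 6239.0/1.106 = 5641.05; growth vs 1996 (5028.60) = 12.18%.
1998: real = 6343.2/1.170 = 5421.54; growth vs 1997 (5641.05) = -3.89%.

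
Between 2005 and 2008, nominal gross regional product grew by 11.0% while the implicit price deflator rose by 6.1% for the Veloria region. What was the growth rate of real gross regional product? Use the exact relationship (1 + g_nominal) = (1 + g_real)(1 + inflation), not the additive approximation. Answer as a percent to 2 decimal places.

4.62%

(1 + g_nom) = (1 + g_real)(1 + π), so g_real = 1.1100 / 1.0610 − 1 = 0.04618.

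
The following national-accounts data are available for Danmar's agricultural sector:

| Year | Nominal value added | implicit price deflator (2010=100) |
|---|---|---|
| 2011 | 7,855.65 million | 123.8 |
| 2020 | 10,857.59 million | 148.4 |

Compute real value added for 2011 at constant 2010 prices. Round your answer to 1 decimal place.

6,345.4 million

Real value added = Nominal / (implicit price deflator/100) = 7855.65 / 1.238 = 6345.44.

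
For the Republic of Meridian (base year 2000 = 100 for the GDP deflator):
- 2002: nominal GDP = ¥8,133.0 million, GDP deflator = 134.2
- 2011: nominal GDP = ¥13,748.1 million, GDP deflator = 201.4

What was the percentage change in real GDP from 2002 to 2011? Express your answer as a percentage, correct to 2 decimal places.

12.64%

Real GDP 2002 = 8133.0 / 1.342 = 6060.36.
Real GDP 2011 = 13748.1 / 2.014 = 6826.27.
Real growth = 6826.27 / 6060.36 − 1 = 0.1264.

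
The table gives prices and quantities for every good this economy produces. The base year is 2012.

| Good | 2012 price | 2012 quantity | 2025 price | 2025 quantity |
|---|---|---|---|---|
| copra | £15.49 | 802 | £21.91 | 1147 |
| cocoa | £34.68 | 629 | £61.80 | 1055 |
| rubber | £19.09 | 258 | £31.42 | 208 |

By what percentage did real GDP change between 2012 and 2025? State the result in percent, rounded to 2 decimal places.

Real GDP 2012 = Nominal GDP 2012 = 15.49·802 + 34.68·629 + 19.09·258 = 39161.92.
Real GDP 2025 (at 2012 prices) = 15.49·1147 + 34.68·1055 + 19.09·208 = 58325.15.
Real growth = 58325.15/39161.92 − 1 = 0.4893.

48.93%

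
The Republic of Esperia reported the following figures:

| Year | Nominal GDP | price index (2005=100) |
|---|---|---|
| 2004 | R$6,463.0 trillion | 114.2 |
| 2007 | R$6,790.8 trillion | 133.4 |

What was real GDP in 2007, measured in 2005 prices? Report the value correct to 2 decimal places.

R$5,090.55 trillion

Real GDP = Nominal / (price index/100) = 6790.8 / 1.334 = 5090.55.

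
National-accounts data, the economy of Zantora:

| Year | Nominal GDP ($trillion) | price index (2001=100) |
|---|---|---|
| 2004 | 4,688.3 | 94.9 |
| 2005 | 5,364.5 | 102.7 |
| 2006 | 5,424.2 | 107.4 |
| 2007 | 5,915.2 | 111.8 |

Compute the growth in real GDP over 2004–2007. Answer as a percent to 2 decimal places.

7.10%

Real GDP 2004 = 4688.3/0.949 = 4940.25.
Real GDP 2007 = 5915.2/1.118 = 5290.88.
Change = 5290.88/4940.25 − 1 = 0.0710.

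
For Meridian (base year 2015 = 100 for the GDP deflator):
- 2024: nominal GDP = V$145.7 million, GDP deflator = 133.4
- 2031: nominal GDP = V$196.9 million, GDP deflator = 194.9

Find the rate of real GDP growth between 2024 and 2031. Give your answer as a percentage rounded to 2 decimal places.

-7.50%

Deflate each year: 2024 → 145.7/1.334 = 109.22; 2031 → 196.9/1.949 = 101.03.
So real GDP changed by 101.03/109.22 − 1 = -0.0750, i.e. -7.50%.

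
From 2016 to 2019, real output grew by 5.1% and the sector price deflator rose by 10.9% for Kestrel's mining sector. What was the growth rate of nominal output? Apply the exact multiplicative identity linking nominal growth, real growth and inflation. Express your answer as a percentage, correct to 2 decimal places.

(1 + g_nom) = (1 + g_real)(1 + π) = 1.0510 × 1.1090 = 1.16556.

16.56%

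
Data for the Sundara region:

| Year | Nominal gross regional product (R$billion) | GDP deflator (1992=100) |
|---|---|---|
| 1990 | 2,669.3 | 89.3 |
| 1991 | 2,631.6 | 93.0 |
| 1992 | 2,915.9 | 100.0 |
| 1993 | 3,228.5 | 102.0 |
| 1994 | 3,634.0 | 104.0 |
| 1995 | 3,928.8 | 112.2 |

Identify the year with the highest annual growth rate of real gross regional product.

1991: real = 2631.6/0.930 = 2829.68; growth vs 1990 (2989.14) = -5.33%.
1992: real = 2915.9/1.000 = 2915.90; growth vs 1991 (2829.68) = 3.05%.
1993: real = 3228.5/1.020 = 3165.20; growth vs 1992 (2915.90) = 8.55%.
1994: real = 3634.0/1.040 = 3494.23; growth vs 1993 (3165.20) = 10.40%.
1995: real = 3928.8/1.122 = 3501.60; growth vs 1994 (3494.23) = 0.21%.

1994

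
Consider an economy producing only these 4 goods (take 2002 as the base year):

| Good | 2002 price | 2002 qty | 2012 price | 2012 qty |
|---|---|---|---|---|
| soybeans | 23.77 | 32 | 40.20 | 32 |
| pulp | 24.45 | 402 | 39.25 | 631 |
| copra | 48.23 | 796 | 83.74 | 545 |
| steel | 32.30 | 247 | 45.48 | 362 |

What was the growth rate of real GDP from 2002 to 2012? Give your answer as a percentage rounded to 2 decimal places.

Real GDP 2002 = Nominal GDP 2002 = 23.77·32 + 24.45·402 + 48.23·796 + 32.30·247 = 56958.72.
Real GDP 2012 (at 2002 prices) = 23.77·32 + 24.45·631 + 48.23·545 + 32.30·362 = 54166.54.
Real growth = 54166.54/56958.72 − 1 = -0.0490.

-4.90%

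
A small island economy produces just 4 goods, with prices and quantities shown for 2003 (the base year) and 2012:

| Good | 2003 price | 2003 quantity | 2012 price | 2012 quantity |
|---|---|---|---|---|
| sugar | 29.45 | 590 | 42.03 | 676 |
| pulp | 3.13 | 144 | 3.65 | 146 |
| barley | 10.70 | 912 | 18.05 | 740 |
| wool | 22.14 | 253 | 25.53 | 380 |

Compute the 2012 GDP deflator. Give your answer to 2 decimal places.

Nominal GDP 2012 = 42.03·676 + 3.65·146 + 18.05·740 + 25.53·380 = 52003.58.
Real GDP 2012 (at 2003 prices) = 29.45·676 + 3.13·146 + 10.70·740 + 22.14·380 = 36696.38.
Deflator = Nominal/Real × 100 = 52003.58/36696.38 × 100 = 141.713.

141.71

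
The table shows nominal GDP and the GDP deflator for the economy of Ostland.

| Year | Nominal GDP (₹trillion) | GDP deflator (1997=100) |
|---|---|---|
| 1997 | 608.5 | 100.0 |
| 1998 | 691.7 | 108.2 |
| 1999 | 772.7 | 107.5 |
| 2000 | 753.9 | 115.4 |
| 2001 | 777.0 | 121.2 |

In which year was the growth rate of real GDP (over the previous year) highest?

1998: real = 691.7/1.082 = 639.28; growth vs 1997 (608.50) = 5.06%.
1999: real = 772.7/1.075 = 718.79; growth vs 1998 (639.28) = 12.44%.
2000: real = 753.9/1.154 = 653.29; growth vs 1999 (718.79) = -9.11%.
2001: real = 777.0/1.212 = 641.09; growth vs 2000 (653.29) = -1.87%.

1999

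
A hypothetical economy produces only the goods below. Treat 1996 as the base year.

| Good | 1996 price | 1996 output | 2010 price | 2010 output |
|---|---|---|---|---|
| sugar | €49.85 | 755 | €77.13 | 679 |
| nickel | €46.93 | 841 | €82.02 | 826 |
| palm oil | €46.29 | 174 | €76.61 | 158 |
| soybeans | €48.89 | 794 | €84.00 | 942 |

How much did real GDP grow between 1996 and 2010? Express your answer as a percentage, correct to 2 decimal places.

1.62%

Real GDP 1996 = Nominal GDP 1996 = 49.85·755 + 46.93·841 + 46.29·174 + 48.89·794 = 123978.00.
Real GDP 2010 (at 1996 prices) = 49.85·679 + 46.93·826 + 46.29·158 + 48.89·942 = 125980.53.
Real growth = 125980.53/123978.00 − 1 = 0.0162.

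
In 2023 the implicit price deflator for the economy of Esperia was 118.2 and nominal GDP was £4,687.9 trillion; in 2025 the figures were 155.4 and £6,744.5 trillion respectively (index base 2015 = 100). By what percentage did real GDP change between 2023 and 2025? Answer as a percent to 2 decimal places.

9.43%

Deflate each year: 2023 → 4687.9/1.182 = 3966.07; 2025 → 6744.5/1.554 = 4340.09.
So real GDP changed by 4340.09/3966.07 − 1 = 0.0943, i.e. 9.43%.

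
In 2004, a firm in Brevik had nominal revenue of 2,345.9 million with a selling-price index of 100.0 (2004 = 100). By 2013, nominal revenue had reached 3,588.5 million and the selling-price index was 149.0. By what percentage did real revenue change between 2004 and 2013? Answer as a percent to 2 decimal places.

Deflate each year: 2004 → 2345.9/1.000 = 2345.90; 2013 → 3588.5/1.490 = 2408.39.
So real revenue changed by 2408.39/2345.90 − 1 = 0.0266, i.e. 2.66%.

2.66%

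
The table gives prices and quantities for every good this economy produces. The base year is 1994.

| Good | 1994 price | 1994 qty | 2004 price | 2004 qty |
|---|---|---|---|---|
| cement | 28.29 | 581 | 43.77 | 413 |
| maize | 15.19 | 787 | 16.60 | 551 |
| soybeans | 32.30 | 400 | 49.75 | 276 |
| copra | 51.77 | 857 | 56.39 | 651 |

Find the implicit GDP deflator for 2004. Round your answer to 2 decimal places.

123.93

Nominal GDP 2004 = 43.77·413 + 16.60·551 + 49.75·276 + 56.39·651 = 77664.50.
Real GDP 2004 (at 1994 prices) = 28.29·413 + 15.19·551 + 32.30·276 + 51.77·651 = 62670.53.
Deflator = Nominal/Real × 100 = 77664.50/62670.53 × 100 = 123.925.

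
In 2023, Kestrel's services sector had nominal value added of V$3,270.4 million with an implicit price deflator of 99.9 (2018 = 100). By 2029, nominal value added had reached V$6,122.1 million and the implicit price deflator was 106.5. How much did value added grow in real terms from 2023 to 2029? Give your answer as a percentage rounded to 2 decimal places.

Deflate each year: 2023 → 3270.4/0.999 = 3273.67; 2029 → 6122.1/1.065 = 5748.45.
So real value added changed by 5748.45/3273.67 − 1 = 0.7560, i.e. 75.60%.

75.60%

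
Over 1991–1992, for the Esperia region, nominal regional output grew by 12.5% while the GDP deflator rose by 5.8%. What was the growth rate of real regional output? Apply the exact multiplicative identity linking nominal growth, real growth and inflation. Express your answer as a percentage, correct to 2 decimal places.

(1 + g_nom) = (1 + g_real)(1 + π), so g_real = 1.1250 / 1.0580 − 1 = 0.06333.

6.33%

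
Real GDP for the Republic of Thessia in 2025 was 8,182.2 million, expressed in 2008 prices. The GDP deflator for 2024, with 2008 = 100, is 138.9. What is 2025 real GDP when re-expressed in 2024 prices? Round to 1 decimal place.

Real GDP in 2024 prices = Real GDP in 2008 prices × (P_2024/P_2008) = 8182.2 × 1.389 = 11365.08.

11,365.1 million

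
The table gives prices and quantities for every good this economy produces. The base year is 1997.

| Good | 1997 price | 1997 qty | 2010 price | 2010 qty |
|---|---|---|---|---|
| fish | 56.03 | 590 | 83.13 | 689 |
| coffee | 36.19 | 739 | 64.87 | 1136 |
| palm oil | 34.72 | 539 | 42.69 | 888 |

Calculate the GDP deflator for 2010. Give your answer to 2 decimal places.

152.76

Nominal GDP 2010 = 83.13·689 + 64.87·1136 + 42.69·888 = 168877.61.
Real GDP 2010 (at 1997 prices) = 56.03·689 + 36.19·1136 + 34.72·888 = 110547.87.
Deflator = Nominal/Real × 100 = 168877.61/110547.87 × 100 = 152.764.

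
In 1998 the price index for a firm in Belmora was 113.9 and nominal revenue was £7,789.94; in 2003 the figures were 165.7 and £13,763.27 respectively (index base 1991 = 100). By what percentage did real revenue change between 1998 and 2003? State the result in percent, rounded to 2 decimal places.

Deflate each year: 1998 → 7789.94/1.139 = 6839.28; 2003 → 13763.27/1.657 = 8306.14.
So real revenue changed by 8306.14/6839.28 − 1 = 0.2145, i.e. 21.45%.

21.45%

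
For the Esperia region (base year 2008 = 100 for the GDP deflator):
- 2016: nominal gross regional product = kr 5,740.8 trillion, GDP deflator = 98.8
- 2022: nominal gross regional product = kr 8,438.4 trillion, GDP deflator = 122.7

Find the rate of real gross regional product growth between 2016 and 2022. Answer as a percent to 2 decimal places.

18.36%

Deflate each year: 2016 → 5740.8/0.988 = 5810.53; 2022 → 8438.4/1.227 = 6877.26.
So real gross regional product changed by 6877.26/5810.53 − 1 = 0.1836, i.e. 18.36%.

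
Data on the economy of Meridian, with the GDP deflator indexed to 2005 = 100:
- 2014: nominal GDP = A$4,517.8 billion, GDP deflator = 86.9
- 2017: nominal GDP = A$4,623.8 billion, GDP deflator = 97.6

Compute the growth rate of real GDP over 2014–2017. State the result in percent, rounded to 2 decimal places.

-8.87%

Deflate each year: 2014 → 4517.8/0.869 = 5198.85; 2017 → 4623.8/0.976 = 4737.50.
So real GDP changed by 4737.50/5198.85 − 1 = -0.0887, i.e. -8.87%.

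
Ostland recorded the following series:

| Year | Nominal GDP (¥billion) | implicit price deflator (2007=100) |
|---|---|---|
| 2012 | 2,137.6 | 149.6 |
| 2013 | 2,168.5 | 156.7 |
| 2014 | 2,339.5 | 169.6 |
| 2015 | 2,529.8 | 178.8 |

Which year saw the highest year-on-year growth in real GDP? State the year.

2013: real = 2168.5/1.567 = 1383.85; growth vs 2012 (1428.88) = -3.15%.
2014: real = 2339.5/1.696 = 1379.42; growth vs 2013 (1383.85) = -0.32%.
2015: real = 2529.8/1.788 = 1414.88; growth vs 2014 (1379.42) = 2.57%.

2015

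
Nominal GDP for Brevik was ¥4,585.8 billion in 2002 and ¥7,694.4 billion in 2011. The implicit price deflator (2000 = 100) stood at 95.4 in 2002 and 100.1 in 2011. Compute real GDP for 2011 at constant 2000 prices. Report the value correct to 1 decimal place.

¥7,686.7 billion

Real GDP = Nominal / (implicit price deflator/100) = 7694.4 / 1.001 = 7686.71.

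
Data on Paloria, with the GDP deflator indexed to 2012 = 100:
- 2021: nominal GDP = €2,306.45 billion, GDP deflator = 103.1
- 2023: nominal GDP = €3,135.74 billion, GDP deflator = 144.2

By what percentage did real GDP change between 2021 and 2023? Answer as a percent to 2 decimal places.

Real GDP 2021 = 2306.45 / 1.031 = 2237.10.
Real GDP 2023 = 3135.74 / 1.442 = 2174.58.
Real growth = 2174.58 / 2237.10 − 1 = -0.0279.

-2.79%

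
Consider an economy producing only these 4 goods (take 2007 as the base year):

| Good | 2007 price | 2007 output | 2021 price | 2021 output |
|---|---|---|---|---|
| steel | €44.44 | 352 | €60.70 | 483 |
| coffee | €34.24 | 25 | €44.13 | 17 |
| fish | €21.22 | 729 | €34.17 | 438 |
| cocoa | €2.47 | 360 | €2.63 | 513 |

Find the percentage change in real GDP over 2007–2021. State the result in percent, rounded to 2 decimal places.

-0.76%

Real GDP 2007 = Nominal GDP 2007 = 44.44·352 + 34.24·25 + 21.22·729 + 2.47·360 = 32857.46.
Real GDP 2021 (at 2007 prices) = 44.44·483 + 34.24·17 + 21.22·438 + 2.47·513 = 32608.07.
Real growth = 32608.07/32857.46 − 1 = -0.0076.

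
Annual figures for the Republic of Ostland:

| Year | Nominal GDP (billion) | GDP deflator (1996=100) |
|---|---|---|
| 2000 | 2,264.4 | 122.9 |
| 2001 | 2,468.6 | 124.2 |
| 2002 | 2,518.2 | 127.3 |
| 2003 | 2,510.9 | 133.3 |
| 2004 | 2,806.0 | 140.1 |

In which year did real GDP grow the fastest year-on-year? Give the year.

2001

2001: real = 2468.6/1.242 = 1987.60; growth vs 2000 (1842.47) = 7.88%.
2002: real = 2518.2/1.273 = 1978.16; growth vs 2001 (1987.60) = -0.47%.
2003: real = 2510.9/1.333 = 1883.65; growth vs 2002 (1978.16) = -4.78%.
2004: real = 2806.0/1.401 = 2002.86; growth vs 2003 (1883.65) = 6.33%.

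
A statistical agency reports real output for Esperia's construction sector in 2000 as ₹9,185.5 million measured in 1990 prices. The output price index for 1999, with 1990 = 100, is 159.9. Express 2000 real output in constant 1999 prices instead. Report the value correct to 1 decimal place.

Real output in 1999 prices = Real output in 1990 prices × (P_1999/P_1990) = 9185.5 × 1.599 = 14687.61.

₹14,687.6 million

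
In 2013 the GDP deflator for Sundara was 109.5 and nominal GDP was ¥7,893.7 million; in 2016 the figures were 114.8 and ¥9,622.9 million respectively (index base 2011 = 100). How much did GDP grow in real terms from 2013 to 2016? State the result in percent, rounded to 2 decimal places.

16.28%

Real GDP 2013 = 7893.7 / 1.095 = 7208.86.
Real GDP 2016 = 9622.9 / 1.148 = 8382.32.
Real growth = 8382.32 / 7208.86 − 1 = 0.1628.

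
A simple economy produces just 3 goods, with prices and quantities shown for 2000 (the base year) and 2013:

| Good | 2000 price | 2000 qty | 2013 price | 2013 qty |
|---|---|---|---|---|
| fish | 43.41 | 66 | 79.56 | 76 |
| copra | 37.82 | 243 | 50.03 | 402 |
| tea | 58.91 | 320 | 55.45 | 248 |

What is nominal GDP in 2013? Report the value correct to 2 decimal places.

Nominal GDP 2013 = Σ (p_2013 × q_2013) = 79.56·76 + 50.03·402 + 55.45·248 = 39910.22.

39910.22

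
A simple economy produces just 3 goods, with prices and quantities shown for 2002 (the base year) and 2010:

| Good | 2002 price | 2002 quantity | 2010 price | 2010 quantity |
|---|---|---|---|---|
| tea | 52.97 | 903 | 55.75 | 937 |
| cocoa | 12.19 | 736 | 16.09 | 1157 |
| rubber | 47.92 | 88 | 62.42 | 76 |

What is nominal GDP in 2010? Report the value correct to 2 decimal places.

75597.80

Nominal GDP 2010 = Σ (p_2010 × q_2010) = 55.75·937 + 16.09·1157 + 62.42·76 = 75597.80.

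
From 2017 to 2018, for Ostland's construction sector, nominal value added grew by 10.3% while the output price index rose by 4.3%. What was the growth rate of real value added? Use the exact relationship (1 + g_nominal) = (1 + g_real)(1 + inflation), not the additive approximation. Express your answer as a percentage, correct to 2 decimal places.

5.75%

(1 + g_nom) = (1 + g_real)(1 + π), so g_real = 1.1030 / 1.0430 − 1 = 0.05753.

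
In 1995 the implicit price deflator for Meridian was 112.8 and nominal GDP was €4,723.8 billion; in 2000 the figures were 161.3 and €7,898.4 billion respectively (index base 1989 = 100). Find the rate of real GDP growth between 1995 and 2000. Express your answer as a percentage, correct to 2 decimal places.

16.93%

Real GDP 1995 = 4723.8 / 1.128 = 4187.77.
Real GDP 2000 = 7898.4 / 1.613 = 4896.71.
Real growth = 4896.71 / 4187.77 − 1 = 0.1693.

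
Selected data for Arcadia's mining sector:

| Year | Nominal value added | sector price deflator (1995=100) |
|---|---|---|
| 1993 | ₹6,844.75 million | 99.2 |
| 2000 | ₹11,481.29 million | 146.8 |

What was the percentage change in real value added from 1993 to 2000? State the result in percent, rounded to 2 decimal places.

Deflate each year: 1993 → 6844.75/0.992 = 6899.95; 2000 → 11481.29/1.468 = 7821.04.
So real value added changed by 7821.04/6899.95 − 1 = 0.1335, i.e. 13.35%.

13.35%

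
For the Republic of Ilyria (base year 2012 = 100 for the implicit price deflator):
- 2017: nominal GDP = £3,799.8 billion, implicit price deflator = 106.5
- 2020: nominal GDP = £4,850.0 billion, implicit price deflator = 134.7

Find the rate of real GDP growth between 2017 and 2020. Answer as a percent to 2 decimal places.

0.92%

Real GDP 2017 = 3799.8 / 1.065 = 3567.89.
Real GDP 2020 = 4850.0 / 1.347 = 3600.59.
Real growth = 3600.59 / 3567.89 − 1 = 0.0092.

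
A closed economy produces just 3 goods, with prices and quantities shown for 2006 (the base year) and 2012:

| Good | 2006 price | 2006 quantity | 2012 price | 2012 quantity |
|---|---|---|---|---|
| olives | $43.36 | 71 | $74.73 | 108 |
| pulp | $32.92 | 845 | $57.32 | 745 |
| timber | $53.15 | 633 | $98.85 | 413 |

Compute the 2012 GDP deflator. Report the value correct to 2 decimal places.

Nominal GDP 2012 = 74.73·108 + 57.32·745 + 98.85·413 = 91599.29.
Real GDP 2012 (at 2006 prices) = 43.36·108 + 32.92·745 + 53.15·413 = 51159.23.
Deflator = Nominal/Real × 100 = 91599.29/51159.23 × 100 = 179.047.

179.05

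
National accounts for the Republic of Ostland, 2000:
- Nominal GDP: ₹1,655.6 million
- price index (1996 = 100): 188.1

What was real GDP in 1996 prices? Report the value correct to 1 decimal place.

₹880.2 million

Real GDP = Nominal / (price index/100) = 1655.6 / 1.881 = 880.17.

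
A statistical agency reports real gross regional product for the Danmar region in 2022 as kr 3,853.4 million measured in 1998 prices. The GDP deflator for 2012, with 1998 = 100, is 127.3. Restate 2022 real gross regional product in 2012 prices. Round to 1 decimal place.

kr 4,905.4 million

Real gross regional product in 2012 prices = Real gross regional product in 1998 prices × (P_2012/P_1998) = 3853.4 × 1.273 = 4905.38.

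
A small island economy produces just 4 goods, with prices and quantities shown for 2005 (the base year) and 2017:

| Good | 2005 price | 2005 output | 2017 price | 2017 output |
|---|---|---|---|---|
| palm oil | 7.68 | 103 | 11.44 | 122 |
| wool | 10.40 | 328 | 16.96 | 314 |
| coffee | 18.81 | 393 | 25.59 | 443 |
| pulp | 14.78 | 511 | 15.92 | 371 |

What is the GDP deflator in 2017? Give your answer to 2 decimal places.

132.99

Nominal GDP 2017 = 11.44·122 + 16.96·314 + 25.59·443 + 15.92·371 = 23963.81.
Real GDP 2017 (at 2005 prices) = 7.68·122 + 10.40·314 + 18.81·443 + 14.78·371 = 18018.77.
Deflator = Nominal/Real × 100 = 23963.81/18018.77 × 100 = 132.994.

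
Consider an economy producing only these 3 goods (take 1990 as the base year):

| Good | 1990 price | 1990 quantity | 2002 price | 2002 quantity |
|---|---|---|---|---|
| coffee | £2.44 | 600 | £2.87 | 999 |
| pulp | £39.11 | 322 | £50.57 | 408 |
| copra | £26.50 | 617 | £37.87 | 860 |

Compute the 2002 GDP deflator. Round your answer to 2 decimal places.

Nominal GDP 2002 = 2.87·999 + 50.57·408 + 37.87·860 = 56067.89.
Real GDP 2002 (at 1990 prices) = 2.44·999 + 39.11·408 + 26.50·860 = 41184.44.
Deflator = Nominal/Real × 100 = 56067.89/41184.44 × 100 = 136.139.

136.14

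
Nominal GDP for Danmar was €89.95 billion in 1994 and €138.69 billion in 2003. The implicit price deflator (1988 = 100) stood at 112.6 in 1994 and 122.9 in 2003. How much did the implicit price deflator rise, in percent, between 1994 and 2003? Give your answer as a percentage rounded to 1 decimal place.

9.1%

Price-level change = 122.9 / 112.6 − 1 = 0.0915.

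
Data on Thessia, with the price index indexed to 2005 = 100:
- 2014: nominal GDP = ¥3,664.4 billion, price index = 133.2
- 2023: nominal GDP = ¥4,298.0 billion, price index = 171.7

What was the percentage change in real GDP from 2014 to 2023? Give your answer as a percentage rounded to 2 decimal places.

Deflate each year: 2014 → 3664.4/1.332 = 2751.05; 2023 → 4298.0/1.717 = 2503.20.
So real GDP changed by 2503.20/2751.05 − 1 = -0.0901, i.e. -9.01%.

-9.01%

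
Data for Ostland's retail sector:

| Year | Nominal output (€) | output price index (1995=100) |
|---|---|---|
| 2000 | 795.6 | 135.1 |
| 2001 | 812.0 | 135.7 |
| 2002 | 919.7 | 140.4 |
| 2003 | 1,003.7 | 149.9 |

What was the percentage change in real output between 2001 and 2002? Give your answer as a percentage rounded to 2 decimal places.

Real output 2001 = 812.0/1.357 = 598.38.
Real output 2002 = 919.7/1.404 = 655.06.
Change = 655.06/598.38 − 1 = 0.0947.

9.47%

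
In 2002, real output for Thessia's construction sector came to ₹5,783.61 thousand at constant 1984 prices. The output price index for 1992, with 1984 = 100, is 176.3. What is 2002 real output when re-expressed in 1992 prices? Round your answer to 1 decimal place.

Real output in 1992 prices = Real output in 1984 prices × (P_1992/P_1984) = 5783.61 × 1.763 = 10196.50.

₹10,196.5 thousand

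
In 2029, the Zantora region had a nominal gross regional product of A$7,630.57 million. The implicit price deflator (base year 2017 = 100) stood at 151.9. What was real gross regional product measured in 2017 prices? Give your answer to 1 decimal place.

A$5,023.4 million

Real gross regional product = Nominal / (implicit price deflator/100) = 7630.57 / 1.519 = 5023.42.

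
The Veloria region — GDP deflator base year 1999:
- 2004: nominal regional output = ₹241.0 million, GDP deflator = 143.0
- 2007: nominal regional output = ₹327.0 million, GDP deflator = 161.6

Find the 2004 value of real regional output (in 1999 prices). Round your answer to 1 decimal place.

Real regional output = Nominal / (GDP deflator/100) = 241.0 / 1.430 = 168.53.

₹168.5 million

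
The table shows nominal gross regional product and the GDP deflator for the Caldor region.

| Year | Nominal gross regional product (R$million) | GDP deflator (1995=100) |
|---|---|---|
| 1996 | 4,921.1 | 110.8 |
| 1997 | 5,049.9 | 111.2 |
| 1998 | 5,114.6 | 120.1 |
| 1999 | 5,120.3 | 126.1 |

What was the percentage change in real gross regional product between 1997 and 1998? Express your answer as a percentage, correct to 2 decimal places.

-6.22%

Real gross regional product 1997 = 5049.9/1.112 = 4541.28.
Real gross regional product 1998 = 5114.6/1.201 = 4258.62.
Change = 4258.62/4541.28 − 1 = -0.0622.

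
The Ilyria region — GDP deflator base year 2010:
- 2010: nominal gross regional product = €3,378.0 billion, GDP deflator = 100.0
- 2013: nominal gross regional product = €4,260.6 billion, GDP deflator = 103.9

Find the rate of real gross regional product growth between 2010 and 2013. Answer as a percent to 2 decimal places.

Real gross regional product 2010 = 3378.0 / 1.000 = 3378.00.
Real gross regional product 2013 = 4260.6 / 1.039 = 4100.67.
Real growth = 4100.67 / 3378.00 − 1 = 0.2139.

21.39%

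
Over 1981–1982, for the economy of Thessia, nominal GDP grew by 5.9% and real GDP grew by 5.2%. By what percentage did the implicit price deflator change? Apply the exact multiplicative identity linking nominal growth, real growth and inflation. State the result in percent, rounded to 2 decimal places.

0.67%

(1 + g_nom) = (1 + g_real)(1 + π), so π = 1.0590 / 1.0520 − 1 = 0.00665.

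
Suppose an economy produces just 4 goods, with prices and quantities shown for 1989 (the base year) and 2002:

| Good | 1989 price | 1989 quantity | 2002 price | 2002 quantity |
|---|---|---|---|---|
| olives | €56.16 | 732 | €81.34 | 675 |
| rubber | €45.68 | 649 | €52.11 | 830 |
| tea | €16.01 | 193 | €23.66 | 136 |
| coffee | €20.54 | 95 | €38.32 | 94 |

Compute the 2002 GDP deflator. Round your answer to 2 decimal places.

Nominal GDP 2002 = 81.34·675 + 52.11·830 + 23.66·136 + 38.32·94 = 104975.64.
Real GDP 2002 (at 1989 prices) = 56.16·675 + 45.68·830 + 16.01·136 + 20.54·94 = 79930.52.
Deflator = Nominal/Real × 100 = 104975.64/79930.52 × 100 = 131.334.

131.33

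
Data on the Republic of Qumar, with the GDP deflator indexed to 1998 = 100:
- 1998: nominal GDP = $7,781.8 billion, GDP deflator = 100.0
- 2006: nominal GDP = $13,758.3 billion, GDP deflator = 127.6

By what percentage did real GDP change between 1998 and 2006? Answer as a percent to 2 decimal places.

Deflate each year: 1998 → 7781.8/1.000 = 7781.80; 2006 → 13758.3/1.276 = 10782.37.
So real GDP changed by 10782.37/7781.80 − 1 = 0.3856, i.e. 38.56%.

38.56%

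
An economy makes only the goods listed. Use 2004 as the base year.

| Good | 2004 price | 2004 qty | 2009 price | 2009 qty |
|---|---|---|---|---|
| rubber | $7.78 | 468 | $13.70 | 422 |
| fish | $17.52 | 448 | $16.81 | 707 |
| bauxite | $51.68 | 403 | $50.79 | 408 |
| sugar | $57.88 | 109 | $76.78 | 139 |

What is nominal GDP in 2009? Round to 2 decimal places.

$49060.81

Nominal GDP 2009 = Σ (p_2009 × q_2009) = 13.70·422 + 16.81·707 + 50.79·408 + 76.78·139 = 49060.81.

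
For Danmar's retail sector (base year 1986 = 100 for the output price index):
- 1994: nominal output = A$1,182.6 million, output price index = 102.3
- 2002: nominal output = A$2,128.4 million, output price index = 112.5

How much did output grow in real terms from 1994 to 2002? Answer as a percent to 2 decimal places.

Deflate each year: 1994 → 1182.6/1.023 = 1156.01; 2002 → 2128.4/1.125 = 1891.91.
So real output changed by 1891.91/1156.01 − 1 = 0.6366, i.e. 63.66%.

63.66%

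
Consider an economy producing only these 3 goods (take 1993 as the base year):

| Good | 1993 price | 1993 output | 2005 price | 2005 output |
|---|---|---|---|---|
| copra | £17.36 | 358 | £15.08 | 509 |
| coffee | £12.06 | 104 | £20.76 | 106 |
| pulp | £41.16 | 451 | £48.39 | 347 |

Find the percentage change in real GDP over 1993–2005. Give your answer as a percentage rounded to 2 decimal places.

-6.28%

Real GDP 1993 = Nominal GDP 1993 = 17.36·358 + 12.06·104 + 41.16·451 = 26032.28.
Real GDP 2005 (at 1993 prices) = 17.36·509 + 12.06·106 + 41.16·347 = 24397.12.
Real growth = 24397.12/26032.28 − 1 = -0.0628.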